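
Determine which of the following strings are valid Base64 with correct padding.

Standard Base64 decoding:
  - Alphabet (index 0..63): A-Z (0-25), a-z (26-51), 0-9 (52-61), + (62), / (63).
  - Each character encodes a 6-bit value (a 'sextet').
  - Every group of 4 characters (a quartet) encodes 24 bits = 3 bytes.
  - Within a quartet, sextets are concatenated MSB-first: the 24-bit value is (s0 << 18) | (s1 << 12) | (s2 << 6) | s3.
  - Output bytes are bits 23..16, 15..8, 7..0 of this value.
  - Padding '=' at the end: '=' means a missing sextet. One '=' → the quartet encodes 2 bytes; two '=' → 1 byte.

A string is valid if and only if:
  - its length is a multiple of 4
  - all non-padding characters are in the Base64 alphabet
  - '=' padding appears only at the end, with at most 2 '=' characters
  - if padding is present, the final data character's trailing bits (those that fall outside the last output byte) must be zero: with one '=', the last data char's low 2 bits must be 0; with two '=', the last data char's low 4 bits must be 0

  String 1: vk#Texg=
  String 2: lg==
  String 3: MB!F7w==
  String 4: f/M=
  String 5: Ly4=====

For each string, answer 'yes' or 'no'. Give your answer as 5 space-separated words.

String 1: 'vk#Texg=' → invalid (bad char(s): ['#'])
String 2: 'lg==' → valid
String 3: 'MB!F7w==' → invalid (bad char(s): ['!'])
String 4: 'f/M=' → valid
String 5: 'Ly4=====' → invalid (5 pad chars (max 2))

Answer: no yes no yes no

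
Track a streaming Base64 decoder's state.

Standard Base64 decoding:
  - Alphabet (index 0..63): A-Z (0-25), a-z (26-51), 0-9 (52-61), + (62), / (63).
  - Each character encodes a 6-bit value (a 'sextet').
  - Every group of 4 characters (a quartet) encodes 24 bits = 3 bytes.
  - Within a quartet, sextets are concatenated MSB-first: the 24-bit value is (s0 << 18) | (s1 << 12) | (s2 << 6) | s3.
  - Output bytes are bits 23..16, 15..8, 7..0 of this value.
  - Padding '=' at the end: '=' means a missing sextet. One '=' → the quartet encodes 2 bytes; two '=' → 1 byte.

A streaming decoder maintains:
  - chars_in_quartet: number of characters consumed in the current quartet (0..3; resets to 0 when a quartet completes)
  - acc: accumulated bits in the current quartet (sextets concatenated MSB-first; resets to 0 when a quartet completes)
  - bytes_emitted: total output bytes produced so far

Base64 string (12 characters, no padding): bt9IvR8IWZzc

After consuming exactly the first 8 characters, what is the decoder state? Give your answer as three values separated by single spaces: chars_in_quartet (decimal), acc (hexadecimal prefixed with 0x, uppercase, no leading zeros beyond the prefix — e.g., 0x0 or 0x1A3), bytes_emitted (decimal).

After char 0 ('b'=27): chars_in_quartet=1 acc=0x1B bytes_emitted=0
After char 1 ('t'=45): chars_in_quartet=2 acc=0x6ED bytes_emitted=0
After char 2 ('9'=61): chars_in_quartet=3 acc=0x1BB7D bytes_emitted=0
After char 3 ('I'=8): chars_in_quartet=4 acc=0x6EDF48 -> emit 6E DF 48, reset; bytes_emitted=3
After char 4 ('v'=47): chars_in_quartet=1 acc=0x2F bytes_emitted=3
After char 5 ('R'=17): chars_in_quartet=2 acc=0xBD1 bytes_emitted=3
After char 6 ('8'=60): chars_in_quartet=3 acc=0x2F47C bytes_emitted=3
After char 7 ('I'=8): chars_in_quartet=4 acc=0xBD1F08 -> emit BD 1F 08, reset; bytes_emitted=6

Answer: 0 0x0 6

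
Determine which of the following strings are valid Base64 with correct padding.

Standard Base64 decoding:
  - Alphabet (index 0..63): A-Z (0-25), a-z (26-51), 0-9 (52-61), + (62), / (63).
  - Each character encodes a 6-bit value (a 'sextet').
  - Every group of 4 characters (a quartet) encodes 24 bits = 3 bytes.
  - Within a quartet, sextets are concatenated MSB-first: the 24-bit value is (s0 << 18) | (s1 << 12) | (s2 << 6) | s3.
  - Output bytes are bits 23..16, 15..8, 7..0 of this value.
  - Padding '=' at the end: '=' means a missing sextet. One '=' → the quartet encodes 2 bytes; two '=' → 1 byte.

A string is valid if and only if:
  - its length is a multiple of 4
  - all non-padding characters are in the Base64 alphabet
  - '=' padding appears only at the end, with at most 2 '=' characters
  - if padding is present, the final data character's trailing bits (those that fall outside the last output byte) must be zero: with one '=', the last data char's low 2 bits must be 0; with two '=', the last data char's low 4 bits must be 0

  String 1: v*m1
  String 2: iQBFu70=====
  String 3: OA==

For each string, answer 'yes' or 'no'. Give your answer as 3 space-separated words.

String 1: 'v*m1' → invalid (bad char(s): ['*'])
String 2: 'iQBFu70=====' → invalid (5 pad chars (max 2))
String 3: 'OA==' → valid

Answer: no no yes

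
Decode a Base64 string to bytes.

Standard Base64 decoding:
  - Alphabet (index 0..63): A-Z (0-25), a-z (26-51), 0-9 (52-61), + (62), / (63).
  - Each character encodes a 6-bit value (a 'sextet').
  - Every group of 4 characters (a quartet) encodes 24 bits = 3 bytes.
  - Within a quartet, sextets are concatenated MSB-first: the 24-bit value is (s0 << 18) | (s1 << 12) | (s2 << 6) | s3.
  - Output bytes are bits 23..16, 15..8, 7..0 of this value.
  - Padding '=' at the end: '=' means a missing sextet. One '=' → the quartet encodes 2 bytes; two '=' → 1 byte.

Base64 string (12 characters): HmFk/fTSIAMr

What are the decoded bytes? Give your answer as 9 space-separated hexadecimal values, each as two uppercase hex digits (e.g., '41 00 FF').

Answer: 1E 61 64 FD F4 D2 20 03 2B

Derivation:
After char 0 ('H'=7): chars_in_quartet=1 acc=0x7 bytes_emitted=0
After char 1 ('m'=38): chars_in_quartet=2 acc=0x1E6 bytes_emitted=0
After char 2 ('F'=5): chars_in_quartet=3 acc=0x7985 bytes_emitted=0
After char 3 ('k'=36): chars_in_quartet=4 acc=0x1E6164 -> emit 1E 61 64, reset; bytes_emitted=3
After char 4 ('/'=63): chars_in_quartet=1 acc=0x3F bytes_emitted=3
After char 5 ('f'=31): chars_in_quartet=2 acc=0xFDF bytes_emitted=3
After char 6 ('T'=19): chars_in_quartet=3 acc=0x3F7D3 bytes_emitted=3
After char 7 ('S'=18): chars_in_quartet=4 acc=0xFDF4D2 -> emit FD F4 D2, reset; bytes_emitted=6
After char 8 ('I'=8): chars_in_quartet=1 acc=0x8 bytes_emitted=6
After char 9 ('A'=0): chars_in_quartet=2 acc=0x200 bytes_emitted=6
After char 10 ('M'=12): chars_in_quartet=3 acc=0x800C bytes_emitted=6
After char 11 ('r'=43): chars_in_quartet=4 acc=0x20032B -> emit 20 03 2B, reset; bytes_emitted=9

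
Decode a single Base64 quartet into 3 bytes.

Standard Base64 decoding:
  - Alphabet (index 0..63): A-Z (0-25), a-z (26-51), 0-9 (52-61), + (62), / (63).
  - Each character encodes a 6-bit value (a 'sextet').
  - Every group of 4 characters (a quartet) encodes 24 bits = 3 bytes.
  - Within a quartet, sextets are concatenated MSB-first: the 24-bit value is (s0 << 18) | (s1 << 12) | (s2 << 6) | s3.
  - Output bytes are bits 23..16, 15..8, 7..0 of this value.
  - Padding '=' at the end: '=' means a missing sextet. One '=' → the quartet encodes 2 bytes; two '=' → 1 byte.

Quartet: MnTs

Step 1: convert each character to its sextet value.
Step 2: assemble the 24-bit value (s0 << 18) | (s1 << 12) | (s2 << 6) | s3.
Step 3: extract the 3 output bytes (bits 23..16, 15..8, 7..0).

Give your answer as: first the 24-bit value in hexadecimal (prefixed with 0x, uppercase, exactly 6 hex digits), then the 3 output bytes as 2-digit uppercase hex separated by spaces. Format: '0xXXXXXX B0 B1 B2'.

Sextets: M=12, n=39, T=19, s=44
24-bit: (12<<18) | (39<<12) | (19<<6) | 44
      = 0x300000 | 0x027000 | 0x0004C0 | 0x00002C
      = 0x3274EC
Bytes: (v>>16)&0xFF=32, (v>>8)&0xFF=74, v&0xFF=EC

Answer: 0x3274EC 32 74 EC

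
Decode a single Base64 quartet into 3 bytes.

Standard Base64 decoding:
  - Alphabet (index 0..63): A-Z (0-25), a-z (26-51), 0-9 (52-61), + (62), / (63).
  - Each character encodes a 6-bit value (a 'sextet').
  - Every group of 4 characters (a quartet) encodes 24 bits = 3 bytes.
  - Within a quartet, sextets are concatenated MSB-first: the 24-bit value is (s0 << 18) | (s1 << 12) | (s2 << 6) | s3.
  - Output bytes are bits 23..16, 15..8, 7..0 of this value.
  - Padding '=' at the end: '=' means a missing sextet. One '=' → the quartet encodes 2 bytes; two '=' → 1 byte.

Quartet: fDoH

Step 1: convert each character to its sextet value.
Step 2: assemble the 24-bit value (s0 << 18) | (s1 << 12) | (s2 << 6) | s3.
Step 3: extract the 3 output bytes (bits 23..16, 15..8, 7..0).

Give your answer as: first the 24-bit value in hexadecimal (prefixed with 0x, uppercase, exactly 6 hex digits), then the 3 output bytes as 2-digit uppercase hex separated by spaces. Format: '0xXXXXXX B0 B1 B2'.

Answer: 0x7C3A07 7C 3A 07

Derivation:
Sextets: f=31, D=3, o=40, H=7
24-bit: (31<<18) | (3<<12) | (40<<6) | 7
      = 0x7C0000 | 0x003000 | 0x000A00 | 0x000007
      = 0x7C3A07
Bytes: (v>>16)&0xFF=7C, (v>>8)&0xFF=3A, v&0xFF=07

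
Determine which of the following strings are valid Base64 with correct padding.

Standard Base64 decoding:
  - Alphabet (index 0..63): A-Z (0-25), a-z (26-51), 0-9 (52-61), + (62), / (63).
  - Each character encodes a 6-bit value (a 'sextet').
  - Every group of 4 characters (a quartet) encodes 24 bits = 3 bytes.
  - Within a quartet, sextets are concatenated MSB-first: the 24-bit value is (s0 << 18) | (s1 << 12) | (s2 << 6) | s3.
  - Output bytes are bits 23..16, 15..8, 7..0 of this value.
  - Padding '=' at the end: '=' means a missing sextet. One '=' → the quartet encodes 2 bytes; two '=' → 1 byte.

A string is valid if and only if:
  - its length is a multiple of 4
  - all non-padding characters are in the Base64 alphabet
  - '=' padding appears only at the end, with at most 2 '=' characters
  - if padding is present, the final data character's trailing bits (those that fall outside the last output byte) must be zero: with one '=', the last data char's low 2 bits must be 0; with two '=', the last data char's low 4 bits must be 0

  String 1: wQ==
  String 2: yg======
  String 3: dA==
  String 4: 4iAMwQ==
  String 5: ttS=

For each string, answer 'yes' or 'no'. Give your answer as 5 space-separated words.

Answer: yes no yes yes no

Derivation:
String 1: 'wQ==' → valid
String 2: 'yg======' → invalid (6 pad chars (max 2))
String 3: 'dA==' → valid
String 4: '4iAMwQ==' → valid
String 5: 'ttS=' → invalid (bad trailing bits)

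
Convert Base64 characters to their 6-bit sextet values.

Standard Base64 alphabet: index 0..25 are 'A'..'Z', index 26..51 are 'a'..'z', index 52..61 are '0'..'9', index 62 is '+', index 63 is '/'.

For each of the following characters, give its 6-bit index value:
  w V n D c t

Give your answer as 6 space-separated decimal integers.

'w': a..z range, 26 + ord('w') − ord('a') = 48
'V': A..Z range, ord('V') − ord('A') = 21
'n': a..z range, 26 + ord('n') − ord('a') = 39
'D': A..Z range, ord('D') − ord('A') = 3
'c': a..z range, 26 + ord('c') − ord('a') = 28
't': a..z range, 26 + ord('t') − ord('a') = 45

Answer: 48 21 39 3 28 45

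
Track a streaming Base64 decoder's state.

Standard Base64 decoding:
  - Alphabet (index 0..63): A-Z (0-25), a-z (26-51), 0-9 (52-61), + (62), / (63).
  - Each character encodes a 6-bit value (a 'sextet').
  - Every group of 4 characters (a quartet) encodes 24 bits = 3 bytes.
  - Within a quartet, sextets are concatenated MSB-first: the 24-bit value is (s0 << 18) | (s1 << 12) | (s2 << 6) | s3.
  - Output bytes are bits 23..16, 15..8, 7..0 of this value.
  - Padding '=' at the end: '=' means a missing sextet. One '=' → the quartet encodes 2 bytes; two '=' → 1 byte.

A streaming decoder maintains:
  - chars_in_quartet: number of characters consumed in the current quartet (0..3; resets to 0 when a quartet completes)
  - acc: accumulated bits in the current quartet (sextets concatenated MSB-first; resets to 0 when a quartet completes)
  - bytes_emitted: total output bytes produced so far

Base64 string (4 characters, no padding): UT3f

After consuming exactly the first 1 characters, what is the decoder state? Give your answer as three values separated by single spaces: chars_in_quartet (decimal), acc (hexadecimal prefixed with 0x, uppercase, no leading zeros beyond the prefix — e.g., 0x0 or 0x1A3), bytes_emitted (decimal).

Answer: 1 0x14 0

Derivation:
After char 0 ('U'=20): chars_in_quartet=1 acc=0x14 bytes_emitted=0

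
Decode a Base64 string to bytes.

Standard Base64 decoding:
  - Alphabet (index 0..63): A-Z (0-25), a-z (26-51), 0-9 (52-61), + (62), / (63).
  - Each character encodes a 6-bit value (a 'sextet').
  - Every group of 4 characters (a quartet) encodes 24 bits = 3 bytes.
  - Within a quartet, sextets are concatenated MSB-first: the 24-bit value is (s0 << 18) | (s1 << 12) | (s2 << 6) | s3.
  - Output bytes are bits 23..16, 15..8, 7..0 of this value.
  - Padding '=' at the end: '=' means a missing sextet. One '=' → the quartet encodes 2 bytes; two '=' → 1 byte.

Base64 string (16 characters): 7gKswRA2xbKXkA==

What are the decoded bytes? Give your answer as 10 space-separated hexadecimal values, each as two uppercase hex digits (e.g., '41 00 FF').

Answer: EE 02 AC C1 10 36 C5 B2 97 90

Derivation:
After char 0 ('7'=59): chars_in_quartet=1 acc=0x3B bytes_emitted=0
After char 1 ('g'=32): chars_in_quartet=2 acc=0xEE0 bytes_emitted=0
After char 2 ('K'=10): chars_in_quartet=3 acc=0x3B80A bytes_emitted=0
After char 3 ('s'=44): chars_in_quartet=4 acc=0xEE02AC -> emit EE 02 AC, reset; bytes_emitted=3
After char 4 ('w'=48): chars_in_quartet=1 acc=0x30 bytes_emitted=3
After char 5 ('R'=17): chars_in_quartet=2 acc=0xC11 bytes_emitted=3
After char 6 ('A'=0): chars_in_quartet=3 acc=0x30440 bytes_emitted=3
After char 7 ('2'=54): chars_in_quartet=4 acc=0xC11036 -> emit C1 10 36, reset; bytes_emitted=6
After char 8 ('x'=49): chars_in_quartet=1 acc=0x31 bytes_emitted=6
After char 9 ('b'=27): chars_in_quartet=2 acc=0xC5B bytes_emitted=6
After char 10 ('K'=10): chars_in_quartet=3 acc=0x316CA bytes_emitted=6
After char 11 ('X'=23): chars_in_quartet=4 acc=0xC5B297 -> emit C5 B2 97, reset; bytes_emitted=9
After char 12 ('k'=36): chars_in_quartet=1 acc=0x24 bytes_emitted=9
After char 13 ('A'=0): chars_in_quartet=2 acc=0x900 bytes_emitted=9
Padding '==': partial quartet acc=0x900 -> emit 90; bytes_emitted=10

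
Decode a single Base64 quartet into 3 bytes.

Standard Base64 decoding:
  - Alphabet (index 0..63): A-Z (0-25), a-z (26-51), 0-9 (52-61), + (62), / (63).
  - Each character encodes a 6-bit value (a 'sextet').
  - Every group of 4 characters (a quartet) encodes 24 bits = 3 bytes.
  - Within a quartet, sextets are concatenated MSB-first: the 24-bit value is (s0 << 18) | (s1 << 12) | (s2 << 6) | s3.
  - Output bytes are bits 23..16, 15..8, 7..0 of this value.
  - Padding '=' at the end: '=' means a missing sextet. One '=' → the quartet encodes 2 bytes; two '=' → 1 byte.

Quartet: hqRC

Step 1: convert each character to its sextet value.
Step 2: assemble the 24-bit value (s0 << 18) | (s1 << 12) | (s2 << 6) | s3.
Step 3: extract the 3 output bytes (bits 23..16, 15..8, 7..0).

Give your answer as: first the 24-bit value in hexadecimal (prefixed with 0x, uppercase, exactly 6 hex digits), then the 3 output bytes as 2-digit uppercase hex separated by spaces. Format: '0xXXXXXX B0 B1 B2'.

Sextets: h=33, q=42, R=17, C=2
24-bit: (33<<18) | (42<<12) | (17<<6) | 2
      = 0x840000 | 0x02A000 | 0x000440 | 0x000002
      = 0x86A442
Bytes: (v>>16)&0xFF=86, (v>>8)&0xFF=A4, v&0xFF=42

Answer: 0x86A442 86 A4 42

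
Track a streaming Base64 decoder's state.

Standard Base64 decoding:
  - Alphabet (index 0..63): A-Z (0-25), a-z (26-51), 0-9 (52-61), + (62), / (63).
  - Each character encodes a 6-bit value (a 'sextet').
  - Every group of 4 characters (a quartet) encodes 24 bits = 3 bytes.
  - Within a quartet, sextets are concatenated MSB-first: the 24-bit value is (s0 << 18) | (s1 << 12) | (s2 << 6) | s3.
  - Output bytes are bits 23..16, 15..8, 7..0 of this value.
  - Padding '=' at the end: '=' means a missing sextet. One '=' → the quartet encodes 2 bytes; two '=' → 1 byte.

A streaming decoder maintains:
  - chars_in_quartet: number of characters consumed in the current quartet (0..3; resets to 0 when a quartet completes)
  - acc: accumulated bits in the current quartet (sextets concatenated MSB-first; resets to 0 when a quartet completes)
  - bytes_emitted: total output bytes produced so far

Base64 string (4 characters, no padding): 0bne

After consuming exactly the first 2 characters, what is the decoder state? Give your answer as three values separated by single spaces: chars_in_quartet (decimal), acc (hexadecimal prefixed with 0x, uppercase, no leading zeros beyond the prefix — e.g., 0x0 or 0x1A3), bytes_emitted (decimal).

After char 0 ('0'=52): chars_in_quartet=1 acc=0x34 bytes_emitted=0
After char 1 ('b'=27): chars_in_quartet=2 acc=0xD1B bytes_emitted=0

Answer: 2 0xD1B 0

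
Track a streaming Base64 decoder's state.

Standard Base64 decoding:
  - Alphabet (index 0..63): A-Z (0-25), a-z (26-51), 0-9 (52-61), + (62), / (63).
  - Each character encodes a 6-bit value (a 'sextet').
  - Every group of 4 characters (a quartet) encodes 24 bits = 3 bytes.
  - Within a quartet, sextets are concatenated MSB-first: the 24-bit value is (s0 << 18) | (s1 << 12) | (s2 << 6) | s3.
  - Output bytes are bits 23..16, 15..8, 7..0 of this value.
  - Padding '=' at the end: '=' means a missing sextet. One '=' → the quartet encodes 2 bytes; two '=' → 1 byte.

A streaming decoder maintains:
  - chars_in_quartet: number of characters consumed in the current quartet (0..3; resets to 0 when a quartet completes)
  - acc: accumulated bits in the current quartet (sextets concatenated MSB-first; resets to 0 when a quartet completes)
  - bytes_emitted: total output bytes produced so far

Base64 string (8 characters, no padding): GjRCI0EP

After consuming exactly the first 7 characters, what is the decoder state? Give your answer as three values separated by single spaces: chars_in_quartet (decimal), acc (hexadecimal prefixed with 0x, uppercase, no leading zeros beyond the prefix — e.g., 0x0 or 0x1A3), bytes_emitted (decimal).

Answer: 3 0x8D04 3

Derivation:
After char 0 ('G'=6): chars_in_quartet=1 acc=0x6 bytes_emitted=0
After char 1 ('j'=35): chars_in_quartet=2 acc=0x1A3 bytes_emitted=0
After char 2 ('R'=17): chars_in_quartet=3 acc=0x68D1 bytes_emitted=0
After char 3 ('C'=2): chars_in_quartet=4 acc=0x1A3442 -> emit 1A 34 42, reset; bytes_emitted=3
After char 4 ('I'=8): chars_in_quartet=1 acc=0x8 bytes_emitted=3
After char 5 ('0'=52): chars_in_quartet=2 acc=0x234 bytes_emitted=3
After char 6 ('E'=4): chars_in_quartet=3 acc=0x8D04 bytes_emitted=3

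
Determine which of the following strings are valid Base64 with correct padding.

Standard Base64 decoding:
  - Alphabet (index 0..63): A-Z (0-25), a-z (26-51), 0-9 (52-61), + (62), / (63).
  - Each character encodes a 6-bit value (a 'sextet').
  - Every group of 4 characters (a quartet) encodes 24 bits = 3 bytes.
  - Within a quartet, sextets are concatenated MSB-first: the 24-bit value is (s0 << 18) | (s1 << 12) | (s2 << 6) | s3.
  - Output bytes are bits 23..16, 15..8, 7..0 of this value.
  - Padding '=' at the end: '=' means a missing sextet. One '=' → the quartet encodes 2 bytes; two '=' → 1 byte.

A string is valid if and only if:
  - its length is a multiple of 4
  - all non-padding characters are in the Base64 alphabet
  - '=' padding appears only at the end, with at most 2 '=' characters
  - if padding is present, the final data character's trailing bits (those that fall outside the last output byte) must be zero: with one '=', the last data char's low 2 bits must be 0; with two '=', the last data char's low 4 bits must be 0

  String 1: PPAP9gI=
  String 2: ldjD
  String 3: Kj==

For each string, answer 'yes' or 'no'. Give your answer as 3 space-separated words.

String 1: 'PPAP9gI=' → valid
String 2: 'ldjD' → valid
String 3: 'Kj==' → invalid (bad trailing bits)

Answer: yes yes no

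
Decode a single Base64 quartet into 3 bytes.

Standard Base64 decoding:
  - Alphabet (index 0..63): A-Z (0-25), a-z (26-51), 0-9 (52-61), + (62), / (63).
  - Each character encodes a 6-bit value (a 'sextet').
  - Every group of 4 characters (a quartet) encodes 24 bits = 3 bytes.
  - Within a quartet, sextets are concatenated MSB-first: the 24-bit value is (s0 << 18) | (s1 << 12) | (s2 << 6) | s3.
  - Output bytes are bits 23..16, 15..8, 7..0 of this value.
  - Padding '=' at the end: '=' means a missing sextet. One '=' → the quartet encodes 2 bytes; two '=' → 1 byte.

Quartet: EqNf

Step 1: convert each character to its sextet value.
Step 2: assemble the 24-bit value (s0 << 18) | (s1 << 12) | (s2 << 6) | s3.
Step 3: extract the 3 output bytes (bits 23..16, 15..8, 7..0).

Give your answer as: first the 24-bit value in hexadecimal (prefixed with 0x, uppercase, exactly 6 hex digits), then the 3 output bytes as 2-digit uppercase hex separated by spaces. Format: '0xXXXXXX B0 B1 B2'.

Sextets: E=4, q=42, N=13, f=31
24-bit: (4<<18) | (42<<12) | (13<<6) | 31
      = 0x100000 | 0x02A000 | 0x000340 | 0x00001F
      = 0x12A35F
Bytes: (v>>16)&0xFF=12, (v>>8)&0xFF=A3, v&0xFF=5F

Answer: 0x12A35F 12 A3 5F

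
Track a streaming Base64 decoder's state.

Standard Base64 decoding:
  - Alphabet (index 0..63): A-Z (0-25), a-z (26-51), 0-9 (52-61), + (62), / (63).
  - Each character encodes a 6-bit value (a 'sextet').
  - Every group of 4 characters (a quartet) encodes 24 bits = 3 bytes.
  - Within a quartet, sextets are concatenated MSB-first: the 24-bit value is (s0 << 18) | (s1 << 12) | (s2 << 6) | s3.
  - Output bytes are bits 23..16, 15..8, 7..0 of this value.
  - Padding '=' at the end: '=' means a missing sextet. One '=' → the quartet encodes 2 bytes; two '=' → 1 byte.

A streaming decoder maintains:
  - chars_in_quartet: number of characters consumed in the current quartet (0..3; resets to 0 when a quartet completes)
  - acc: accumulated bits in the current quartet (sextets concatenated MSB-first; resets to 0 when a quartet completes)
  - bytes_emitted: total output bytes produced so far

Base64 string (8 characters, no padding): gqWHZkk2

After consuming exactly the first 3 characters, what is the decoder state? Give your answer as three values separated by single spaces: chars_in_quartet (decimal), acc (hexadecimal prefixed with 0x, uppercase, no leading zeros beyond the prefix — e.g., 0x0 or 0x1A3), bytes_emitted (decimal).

Answer: 3 0x20A96 0

Derivation:
After char 0 ('g'=32): chars_in_quartet=1 acc=0x20 bytes_emitted=0
After char 1 ('q'=42): chars_in_quartet=2 acc=0x82A bytes_emitted=0
After char 2 ('W'=22): chars_in_quartet=3 acc=0x20A96 bytes_emitted=0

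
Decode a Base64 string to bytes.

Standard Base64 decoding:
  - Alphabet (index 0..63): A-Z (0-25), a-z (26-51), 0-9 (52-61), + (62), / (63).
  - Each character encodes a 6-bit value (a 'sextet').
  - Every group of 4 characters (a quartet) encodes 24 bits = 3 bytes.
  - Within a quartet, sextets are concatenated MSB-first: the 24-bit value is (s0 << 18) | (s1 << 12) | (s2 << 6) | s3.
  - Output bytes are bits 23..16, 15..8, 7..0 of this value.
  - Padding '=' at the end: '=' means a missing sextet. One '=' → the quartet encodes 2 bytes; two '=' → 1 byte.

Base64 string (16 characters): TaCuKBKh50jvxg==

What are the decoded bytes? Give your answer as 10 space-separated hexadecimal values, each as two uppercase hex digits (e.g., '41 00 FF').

After char 0 ('T'=19): chars_in_quartet=1 acc=0x13 bytes_emitted=0
After char 1 ('a'=26): chars_in_quartet=2 acc=0x4DA bytes_emitted=0
After char 2 ('C'=2): chars_in_quartet=3 acc=0x13682 bytes_emitted=0
After char 3 ('u'=46): chars_in_quartet=4 acc=0x4DA0AE -> emit 4D A0 AE, reset; bytes_emitted=3
After char 4 ('K'=10): chars_in_quartet=1 acc=0xA bytes_emitted=3
After char 5 ('B'=1): chars_in_quartet=2 acc=0x281 bytes_emitted=3
After char 6 ('K'=10): chars_in_quartet=3 acc=0xA04A bytes_emitted=3
After char 7 ('h'=33): chars_in_quartet=4 acc=0x2812A1 -> emit 28 12 A1, reset; bytes_emitted=6
After char 8 ('5'=57): chars_in_quartet=1 acc=0x39 bytes_emitted=6
After char 9 ('0'=52): chars_in_quartet=2 acc=0xE74 bytes_emitted=6
After char 10 ('j'=35): chars_in_quartet=3 acc=0x39D23 bytes_emitted=6
After char 11 ('v'=47): chars_in_quartet=4 acc=0xE748EF -> emit E7 48 EF, reset; bytes_emitted=9
After char 12 ('x'=49): chars_in_quartet=1 acc=0x31 bytes_emitted=9
After char 13 ('g'=32): chars_in_quartet=2 acc=0xC60 bytes_emitted=9
Padding '==': partial quartet acc=0xC60 -> emit C6; bytes_emitted=10

Answer: 4D A0 AE 28 12 A1 E7 48 EF C6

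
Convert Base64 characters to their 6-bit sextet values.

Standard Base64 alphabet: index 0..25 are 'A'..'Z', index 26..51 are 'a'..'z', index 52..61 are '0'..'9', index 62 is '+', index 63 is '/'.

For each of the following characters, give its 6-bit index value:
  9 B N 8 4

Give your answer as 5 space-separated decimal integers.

'9': 0..9 range, 52 + ord('9') − ord('0') = 61
'B': A..Z range, ord('B') − ord('A') = 1
'N': A..Z range, ord('N') − ord('A') = 13
'8': 0..9 range, 52 + ord('8') − ord('0') = 60
'4': 0..9 range, 52 + ord('4') − ord('0') = 56

Answer: 61 1 13 60 56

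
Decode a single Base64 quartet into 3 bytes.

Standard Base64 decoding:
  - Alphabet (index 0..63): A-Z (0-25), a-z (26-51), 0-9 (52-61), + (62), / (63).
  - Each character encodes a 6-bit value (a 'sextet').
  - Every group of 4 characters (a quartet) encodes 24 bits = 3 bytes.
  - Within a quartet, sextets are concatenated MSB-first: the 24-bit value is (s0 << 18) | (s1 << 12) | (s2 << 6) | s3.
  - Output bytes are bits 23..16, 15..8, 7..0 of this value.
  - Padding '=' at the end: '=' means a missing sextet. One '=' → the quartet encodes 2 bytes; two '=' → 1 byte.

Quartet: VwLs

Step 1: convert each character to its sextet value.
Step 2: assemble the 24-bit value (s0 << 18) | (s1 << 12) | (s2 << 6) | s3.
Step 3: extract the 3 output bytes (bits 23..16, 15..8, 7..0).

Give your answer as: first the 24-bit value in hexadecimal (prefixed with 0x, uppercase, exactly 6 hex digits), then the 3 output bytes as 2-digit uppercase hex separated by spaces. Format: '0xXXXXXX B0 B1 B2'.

Answer: 0x5702EC 57 02 EC

Derivation:
Sextets: V=21, w=48, L=11, s=44
24-bit: (21<<18) | (48<<12) | (11<<6) | 44
      = 0x540000 | 0x030000 | 0x0002C0 | 0x00002C
      = 0x5702EC
Bytes: (v>>16)&0xFF=57, (v>>8)&0xFF=02, v&0xFF=EC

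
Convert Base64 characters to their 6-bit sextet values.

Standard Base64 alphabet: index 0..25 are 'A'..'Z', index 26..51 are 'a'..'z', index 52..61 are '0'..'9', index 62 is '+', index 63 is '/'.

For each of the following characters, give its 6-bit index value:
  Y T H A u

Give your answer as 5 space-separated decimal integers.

'Y': A..Z range, ord('Y') − ord('A') = 24
'T': A..Z range, ord('T') − ord('A') = 19
'H': A..Z range, ord('H') − ord('A') = 7
'A': A..Z range, ord('A') − ord('A') = 0
'u': a..z range, 26 + ord('u') − ord('a') = 46

Answer: 24 19 7 0 46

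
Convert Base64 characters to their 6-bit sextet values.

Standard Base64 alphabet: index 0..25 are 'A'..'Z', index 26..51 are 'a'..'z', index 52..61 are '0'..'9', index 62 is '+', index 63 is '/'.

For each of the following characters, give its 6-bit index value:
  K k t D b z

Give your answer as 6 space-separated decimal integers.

'K': A..Z range, ord('K') − ord('A') = 10
'k': a..z range, 26 + ord('k') − ord('a') = 36
't': a..z range, 26 + ord('t') − ord('a') = 45
'D': A..Z range, ord('D') − ord('A') = 3
'b': a..z range, 26 + ord('b') − ord('a') = 27
'z': a..z range, 26 + ord('z') − ord('a') = 51

Answer: 10 36 45 3 27 51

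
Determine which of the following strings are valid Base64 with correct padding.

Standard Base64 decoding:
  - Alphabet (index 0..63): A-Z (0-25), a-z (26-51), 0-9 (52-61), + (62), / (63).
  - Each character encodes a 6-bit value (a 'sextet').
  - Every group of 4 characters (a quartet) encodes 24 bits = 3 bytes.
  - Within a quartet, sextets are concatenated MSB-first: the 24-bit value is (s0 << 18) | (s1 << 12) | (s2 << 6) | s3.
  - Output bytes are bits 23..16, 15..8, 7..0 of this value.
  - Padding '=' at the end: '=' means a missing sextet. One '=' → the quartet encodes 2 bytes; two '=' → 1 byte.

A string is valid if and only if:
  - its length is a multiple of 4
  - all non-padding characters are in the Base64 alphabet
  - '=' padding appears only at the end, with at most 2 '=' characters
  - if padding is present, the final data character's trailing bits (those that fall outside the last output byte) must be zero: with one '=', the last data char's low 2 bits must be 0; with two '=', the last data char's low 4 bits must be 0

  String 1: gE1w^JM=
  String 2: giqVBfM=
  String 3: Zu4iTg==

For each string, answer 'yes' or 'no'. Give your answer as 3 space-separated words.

Answer: no yes yes

Derivation:
String 1: 'gE1w^JM=' → invalid (bad char(s): ['^'])
String 2: 'giqVBfM=' → valid
String 3: 'Zu4iTg==' → valid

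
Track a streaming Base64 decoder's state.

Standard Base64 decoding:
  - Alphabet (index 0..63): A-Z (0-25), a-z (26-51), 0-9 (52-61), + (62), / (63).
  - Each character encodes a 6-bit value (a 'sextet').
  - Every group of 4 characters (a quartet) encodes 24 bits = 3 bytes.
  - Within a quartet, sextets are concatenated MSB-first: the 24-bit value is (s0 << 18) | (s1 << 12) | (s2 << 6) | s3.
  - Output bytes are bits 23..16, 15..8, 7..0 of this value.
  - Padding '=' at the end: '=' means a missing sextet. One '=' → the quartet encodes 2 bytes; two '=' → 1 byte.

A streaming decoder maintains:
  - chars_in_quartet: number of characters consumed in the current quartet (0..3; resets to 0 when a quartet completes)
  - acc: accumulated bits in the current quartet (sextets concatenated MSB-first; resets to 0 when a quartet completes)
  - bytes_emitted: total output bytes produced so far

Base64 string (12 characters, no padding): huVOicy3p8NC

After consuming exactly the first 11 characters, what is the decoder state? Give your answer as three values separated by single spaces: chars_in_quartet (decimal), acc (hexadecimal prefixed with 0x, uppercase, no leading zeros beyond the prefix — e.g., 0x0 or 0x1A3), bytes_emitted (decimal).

Answer: 3 0x29F0D 6

Derivation:
After char 0 ('h'=33): chars_in_quartet=1 acc=0x21 bytes_emitted=0
After char 1 ('u'=46): chars_in_quartet=2 acc=0x86E bytes_emitted=0
After char 2 ('V'=21): chars_in_quartet=3 acc=0x21B95 bytes_emitted=0
After char 3 ('O'=14): chars_in_quartet=4 acc=0x86E54E -> emit 86 E5 4E, reset; bytes_emitted=3
After char 4 ('i'=34): chars_in_quartet=1 acc=0x22 bytes_emitted=3
After char 5 ('c'=28): chars_in_quartet=2 acc=0x89C bytes_emitted=3
After char 6 ('y'=50): chars_in_quartet=3 acc=0x22732 bytes_emitted=3
After char 7 ('3'=55): chars_in_quartet=4 acc=0x89CCB7 -> emit 89 CC B7, reset; bytes_emitted=6
After char 8 ('p'=41): chars_in_quartet=1 acc=0x29 bytes_emitted=6
After char 9 ('8'=60): chars_in_quartet=2 acc=0xA7C bytes_emitted=6
After char 10 ('N'=13): chars_in_quartet=3 acc=0x29F0D bytes_emitted=6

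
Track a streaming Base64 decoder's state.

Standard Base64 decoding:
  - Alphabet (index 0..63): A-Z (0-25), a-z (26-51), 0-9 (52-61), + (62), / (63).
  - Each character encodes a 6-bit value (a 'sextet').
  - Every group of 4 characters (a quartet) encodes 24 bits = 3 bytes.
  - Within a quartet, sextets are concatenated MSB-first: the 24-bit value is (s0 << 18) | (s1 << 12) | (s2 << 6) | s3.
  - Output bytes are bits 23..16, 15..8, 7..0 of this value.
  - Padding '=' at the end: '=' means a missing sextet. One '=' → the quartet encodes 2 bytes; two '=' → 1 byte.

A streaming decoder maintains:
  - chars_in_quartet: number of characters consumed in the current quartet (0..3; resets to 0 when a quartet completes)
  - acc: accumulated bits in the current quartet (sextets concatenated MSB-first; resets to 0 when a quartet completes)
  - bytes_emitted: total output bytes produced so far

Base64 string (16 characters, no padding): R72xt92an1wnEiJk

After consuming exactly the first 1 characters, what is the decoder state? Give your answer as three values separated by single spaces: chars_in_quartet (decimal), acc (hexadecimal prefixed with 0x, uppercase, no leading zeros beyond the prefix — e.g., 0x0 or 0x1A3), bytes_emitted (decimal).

After char 0 ('R'=17): chars_in_quartet=1 acc=0x11 bytes_emitted=0

Answer: 1 0x11 0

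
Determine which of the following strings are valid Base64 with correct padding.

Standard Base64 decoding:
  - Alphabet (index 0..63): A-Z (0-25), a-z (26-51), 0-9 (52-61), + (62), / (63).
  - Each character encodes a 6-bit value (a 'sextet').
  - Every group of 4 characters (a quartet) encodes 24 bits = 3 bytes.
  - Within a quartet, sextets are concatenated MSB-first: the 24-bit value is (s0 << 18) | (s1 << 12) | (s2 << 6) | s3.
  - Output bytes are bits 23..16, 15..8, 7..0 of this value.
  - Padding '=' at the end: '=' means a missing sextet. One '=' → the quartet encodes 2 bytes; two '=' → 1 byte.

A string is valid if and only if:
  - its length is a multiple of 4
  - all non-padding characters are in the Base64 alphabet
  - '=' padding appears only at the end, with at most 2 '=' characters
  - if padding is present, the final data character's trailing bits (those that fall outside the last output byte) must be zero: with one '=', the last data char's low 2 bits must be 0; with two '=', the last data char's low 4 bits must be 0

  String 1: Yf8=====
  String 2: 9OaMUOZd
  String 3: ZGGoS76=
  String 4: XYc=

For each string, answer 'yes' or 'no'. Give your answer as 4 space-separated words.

Answer: no yes no yes

Derivation:
String 1: 'Yf8=====' → invalid (5 pad chars (max 2))
String 2: '9OaMUOZd' → valid
String 3: 'ZGGoS76=' → invalid (bad trailing bits)
String 4: 'XYc=' → valid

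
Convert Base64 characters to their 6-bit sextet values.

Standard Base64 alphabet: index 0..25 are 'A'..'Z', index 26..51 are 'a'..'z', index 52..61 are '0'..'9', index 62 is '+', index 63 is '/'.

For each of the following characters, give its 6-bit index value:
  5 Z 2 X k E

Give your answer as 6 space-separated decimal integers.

'5': 0..9 range, 52 + ord('5') − ord('0') = 57
'Z': A..Z range, ord('Z') − ord('A') = 25
'2': 0..9 range, 52 + ord('2') − ord('0') = 54
'X': A..Z range, ord('X') − ord('A') = 23
'k': a..z range, 26 + ord('k') − ord('a') = 36
'E': A..Z range, ord('E') − ord('A') = 4

Answer: 57 25 54 23 36 4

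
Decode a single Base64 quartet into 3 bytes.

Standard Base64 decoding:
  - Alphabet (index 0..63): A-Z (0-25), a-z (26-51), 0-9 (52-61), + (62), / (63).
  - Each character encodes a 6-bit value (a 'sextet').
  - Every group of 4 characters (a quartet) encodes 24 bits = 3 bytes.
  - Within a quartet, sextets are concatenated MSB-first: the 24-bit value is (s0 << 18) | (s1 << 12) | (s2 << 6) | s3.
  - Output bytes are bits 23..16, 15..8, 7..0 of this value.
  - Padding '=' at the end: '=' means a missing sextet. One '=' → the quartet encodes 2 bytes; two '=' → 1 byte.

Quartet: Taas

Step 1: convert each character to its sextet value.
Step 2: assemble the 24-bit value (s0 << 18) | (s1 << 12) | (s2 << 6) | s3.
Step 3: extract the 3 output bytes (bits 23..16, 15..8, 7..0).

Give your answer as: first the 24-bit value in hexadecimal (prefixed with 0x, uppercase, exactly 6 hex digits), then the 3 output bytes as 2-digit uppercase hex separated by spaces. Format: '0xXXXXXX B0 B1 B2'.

Sextets: T=19, a=26, a=26, s=44
24-bit: (19<<18) | (26<<12) | (26<<6) | 44
      = 0x4C0000 | 0x01A000 | 0x000680 | 0x00002C
      = 0x4DA6AC
Bytes: (v>>16)&0xFF=4D, (v>>8)&0xFF=A6, v&0xFF=AC

Answer: 0x4DA6AC 4D A6 AC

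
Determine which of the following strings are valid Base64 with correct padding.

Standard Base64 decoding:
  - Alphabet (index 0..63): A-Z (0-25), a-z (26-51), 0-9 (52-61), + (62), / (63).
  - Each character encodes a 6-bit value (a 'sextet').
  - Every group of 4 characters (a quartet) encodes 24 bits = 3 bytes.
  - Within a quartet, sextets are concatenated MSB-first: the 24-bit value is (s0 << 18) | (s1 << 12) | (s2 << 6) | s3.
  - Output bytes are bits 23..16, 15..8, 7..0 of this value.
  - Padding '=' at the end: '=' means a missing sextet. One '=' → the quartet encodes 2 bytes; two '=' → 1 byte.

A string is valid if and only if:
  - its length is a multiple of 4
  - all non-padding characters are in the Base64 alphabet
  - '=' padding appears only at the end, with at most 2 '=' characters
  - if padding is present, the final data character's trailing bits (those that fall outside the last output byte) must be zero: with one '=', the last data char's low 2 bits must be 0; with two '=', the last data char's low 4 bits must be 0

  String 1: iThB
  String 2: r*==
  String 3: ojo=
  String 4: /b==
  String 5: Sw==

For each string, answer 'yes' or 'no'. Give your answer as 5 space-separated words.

Answer: yes no yes no yes

Derivation:
String 1: 'iThB' → valid
String 2: 'r*==' → invalid (bad char(s): ['*'])
String 3: 'ojo=' → valid
String 4: '/b==' → invalid (bad trailing bits)
String 5: 'Sw==' → valid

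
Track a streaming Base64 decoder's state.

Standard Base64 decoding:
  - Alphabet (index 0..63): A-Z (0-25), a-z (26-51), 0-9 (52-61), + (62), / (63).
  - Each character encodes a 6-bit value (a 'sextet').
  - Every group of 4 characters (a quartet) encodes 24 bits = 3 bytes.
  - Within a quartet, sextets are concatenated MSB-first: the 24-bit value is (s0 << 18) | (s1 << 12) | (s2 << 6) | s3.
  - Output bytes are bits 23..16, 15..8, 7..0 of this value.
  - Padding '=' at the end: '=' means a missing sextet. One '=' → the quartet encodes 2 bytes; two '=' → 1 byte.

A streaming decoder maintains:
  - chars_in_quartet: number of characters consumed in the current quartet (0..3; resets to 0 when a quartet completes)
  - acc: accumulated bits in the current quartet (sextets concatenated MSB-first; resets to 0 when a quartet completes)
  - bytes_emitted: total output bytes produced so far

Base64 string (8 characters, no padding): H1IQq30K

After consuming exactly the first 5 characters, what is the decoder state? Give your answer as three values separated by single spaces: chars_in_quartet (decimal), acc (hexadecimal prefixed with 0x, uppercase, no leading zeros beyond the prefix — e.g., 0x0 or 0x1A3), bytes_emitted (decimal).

Answer: 1 0x2A 3

Derivation:
After char 0 ('H'=7): chars_in_quartet=1 acc=0x7 bytes_emitted=0
After char 1 ('1'=53): chars_in_quartet=2 acc=0x1F5 bytes_emitted=0
After char 2 ('I'=8): chars_in_quartet=3 acc=0x7D48 bytes_emitted=0
After char 3 ('Q'=16): chars_in_quartet=4 acc=0x1F5210 -> emit 1F 52 10, reset; bytes_emitted=3
After char 4 ('q'=42): chars_in_quartet=1 acc=0x2A bytes_emitted=3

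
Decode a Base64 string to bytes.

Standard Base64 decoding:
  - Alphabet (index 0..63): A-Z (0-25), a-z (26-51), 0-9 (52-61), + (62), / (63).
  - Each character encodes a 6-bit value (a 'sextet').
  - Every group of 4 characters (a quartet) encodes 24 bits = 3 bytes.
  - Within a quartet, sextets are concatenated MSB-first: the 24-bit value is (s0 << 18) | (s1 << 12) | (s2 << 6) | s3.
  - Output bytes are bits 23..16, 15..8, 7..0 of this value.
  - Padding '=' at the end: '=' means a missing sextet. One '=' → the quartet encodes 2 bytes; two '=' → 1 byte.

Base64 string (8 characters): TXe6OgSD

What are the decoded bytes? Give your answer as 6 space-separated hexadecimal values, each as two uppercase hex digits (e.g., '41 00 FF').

After char 0 ('T'=19): chars_in_quartet=1 acc=0x13 bytes_emitted=0
After char 1 ('X'=23): chars_in_quartet=2 acc=0x4D7 bytes_emitted=0
After char 2 ('e'=30): chars_in_quartet=3 acc=0x135DE bytes_emitted=0
After char 3 ('6'=58): chars_in_quartet=4 acc=0x4D77BA -> emit 4D 77 BA, reset; bytes_emitted=3
After char 4 ('O'=14): chars_in_quartet=1 acc=0xE bytes_emitted=3
After char 5 ('g'=32): chars_in_quartet=2 acc=0x3A0 bytes_emitted=3
After char 6 ('S'=18): chars_in_quartet=3 acc=0xE812 bytes_emitted=3
After char 7 ('D'=3): chars_in_quartet=4 acc=0x3A0483 -> emit 3A 04 83, reset; bytes_emitted=6

Answer: 4D 77 BA 3A 04 83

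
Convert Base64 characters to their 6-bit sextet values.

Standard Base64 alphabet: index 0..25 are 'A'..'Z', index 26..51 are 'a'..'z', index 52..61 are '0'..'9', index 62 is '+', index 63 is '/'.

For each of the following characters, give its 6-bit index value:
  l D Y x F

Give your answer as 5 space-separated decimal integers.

'l': a..z range, 26 + ord('l') − ord('a') = 37
'D': A..Z range, ord('D') − ord('A') = 3
'Y': A..Z range, ord('Y') − ord('A') = 24
'x': a..z range, 26 + ord('x') − ord('a') = 49
'F': A..Z range, ord('F') − ord('A') = 5

Answer: 37 3 24 49 5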